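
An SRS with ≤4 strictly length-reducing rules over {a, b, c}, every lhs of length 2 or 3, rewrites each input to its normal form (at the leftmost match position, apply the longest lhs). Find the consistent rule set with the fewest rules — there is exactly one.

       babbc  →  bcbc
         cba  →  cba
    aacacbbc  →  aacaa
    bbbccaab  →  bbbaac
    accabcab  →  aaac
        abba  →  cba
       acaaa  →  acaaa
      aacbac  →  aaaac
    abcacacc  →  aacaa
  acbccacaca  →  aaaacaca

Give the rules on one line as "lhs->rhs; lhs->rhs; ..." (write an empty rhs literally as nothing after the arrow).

  | babbc => bcbc
  | cba
  | aacacbbc => aacaabc => aacacc => aacaa
  | bbbccaab => bbbaaab => bbbaac

ab->c; acb->aa; cc->a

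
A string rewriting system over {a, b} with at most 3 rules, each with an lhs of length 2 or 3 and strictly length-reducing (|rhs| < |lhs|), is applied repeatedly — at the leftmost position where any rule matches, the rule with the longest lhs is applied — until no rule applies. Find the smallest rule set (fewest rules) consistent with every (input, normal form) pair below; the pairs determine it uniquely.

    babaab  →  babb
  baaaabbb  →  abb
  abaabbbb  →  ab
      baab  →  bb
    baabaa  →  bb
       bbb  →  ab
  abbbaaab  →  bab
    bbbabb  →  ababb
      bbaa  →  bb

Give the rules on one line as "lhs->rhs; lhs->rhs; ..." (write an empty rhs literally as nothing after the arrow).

aa->; bbb->ab

  | babaab => babb
  | baaaabbb => baabbb => bbbb => abb
  | abaabbbb => abbbbb => aabbb => bbb => ab
  | baab => bb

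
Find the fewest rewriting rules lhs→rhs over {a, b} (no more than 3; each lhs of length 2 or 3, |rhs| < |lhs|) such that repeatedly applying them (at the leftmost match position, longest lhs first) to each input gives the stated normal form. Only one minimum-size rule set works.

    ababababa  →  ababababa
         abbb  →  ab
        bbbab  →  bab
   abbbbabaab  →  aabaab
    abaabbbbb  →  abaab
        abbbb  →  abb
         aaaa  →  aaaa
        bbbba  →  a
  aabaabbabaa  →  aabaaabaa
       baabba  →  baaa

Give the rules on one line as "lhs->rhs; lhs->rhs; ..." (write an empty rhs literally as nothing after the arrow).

bba->a; bbb->b

  | ababababa
  | abbb => ab
  | bbbab => bab
  | abbbbabaab => abbabaab => aabaab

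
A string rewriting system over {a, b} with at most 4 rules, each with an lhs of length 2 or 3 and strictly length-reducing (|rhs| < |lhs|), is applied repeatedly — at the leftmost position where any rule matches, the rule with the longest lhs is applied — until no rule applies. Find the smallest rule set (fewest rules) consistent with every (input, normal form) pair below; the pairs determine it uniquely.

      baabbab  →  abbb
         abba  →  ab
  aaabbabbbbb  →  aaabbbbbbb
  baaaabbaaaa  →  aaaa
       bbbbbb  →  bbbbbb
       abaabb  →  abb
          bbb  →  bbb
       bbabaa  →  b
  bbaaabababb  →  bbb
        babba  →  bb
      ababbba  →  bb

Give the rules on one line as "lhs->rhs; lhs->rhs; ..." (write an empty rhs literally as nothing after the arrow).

aba->; ba->; bab->bb

  | baabbab => abbab => abbb
  | abba => ab
  | aaabbabbbbb => aaabbbbbbb
  | baaaabbaaaa => aaabbaaaa => aaabaaa => aaaa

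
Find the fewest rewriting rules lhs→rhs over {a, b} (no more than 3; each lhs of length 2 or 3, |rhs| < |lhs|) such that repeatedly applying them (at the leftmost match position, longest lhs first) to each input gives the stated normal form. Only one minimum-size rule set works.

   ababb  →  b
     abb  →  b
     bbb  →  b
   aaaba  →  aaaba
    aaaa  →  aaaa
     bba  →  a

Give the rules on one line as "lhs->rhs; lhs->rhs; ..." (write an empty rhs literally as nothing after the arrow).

abb->b; bb->

  | ababb => abb => b
  | abb => b
  | bbb => b
  | aaaba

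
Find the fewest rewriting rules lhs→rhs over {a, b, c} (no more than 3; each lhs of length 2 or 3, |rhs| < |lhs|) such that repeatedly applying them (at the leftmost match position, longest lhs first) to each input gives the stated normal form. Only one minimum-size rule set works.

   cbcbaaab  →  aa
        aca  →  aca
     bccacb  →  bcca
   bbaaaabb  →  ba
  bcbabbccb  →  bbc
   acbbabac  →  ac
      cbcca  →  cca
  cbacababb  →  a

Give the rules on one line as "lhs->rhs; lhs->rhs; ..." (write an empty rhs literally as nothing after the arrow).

  | cbcbaaab => cbaaab => aaab => aa
  | aca
  | bccacb => bcca
  | bbaaaabb => baaabb => baab => ba

ab->; bba->b; cb->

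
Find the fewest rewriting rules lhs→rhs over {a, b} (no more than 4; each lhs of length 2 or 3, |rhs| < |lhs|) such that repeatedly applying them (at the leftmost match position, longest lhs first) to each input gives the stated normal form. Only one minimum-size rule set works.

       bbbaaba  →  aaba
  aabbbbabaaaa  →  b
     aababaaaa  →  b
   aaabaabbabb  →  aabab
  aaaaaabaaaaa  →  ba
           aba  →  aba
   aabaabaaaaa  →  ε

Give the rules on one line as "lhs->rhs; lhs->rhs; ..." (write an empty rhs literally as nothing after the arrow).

aaa->bb; baa->; bb->b; bbb->

  | bbbaaba => aaba
  | aabbbbabaaaa => aababaaaa => aabaaa => aaa => bb => b
  | aababaaaa => aabaaa => aaa => bb => b
  | aaabaabbabb => bbbaabbabb => aabbabb => aababb => aabab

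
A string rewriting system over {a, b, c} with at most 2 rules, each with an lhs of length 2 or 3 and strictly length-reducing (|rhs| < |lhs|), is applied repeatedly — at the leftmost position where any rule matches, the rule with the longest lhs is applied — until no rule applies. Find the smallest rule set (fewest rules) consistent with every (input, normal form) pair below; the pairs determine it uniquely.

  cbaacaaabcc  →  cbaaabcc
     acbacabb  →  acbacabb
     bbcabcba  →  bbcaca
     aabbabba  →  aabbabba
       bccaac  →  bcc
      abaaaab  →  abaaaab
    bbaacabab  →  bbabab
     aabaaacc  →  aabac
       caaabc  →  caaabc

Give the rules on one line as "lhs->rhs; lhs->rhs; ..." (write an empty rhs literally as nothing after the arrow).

  | cbaacaaabcc => cbaaabcc
  | acbacabb
  | bbcabcba => bbcaca
  | aabbabba

aac->; bcb->c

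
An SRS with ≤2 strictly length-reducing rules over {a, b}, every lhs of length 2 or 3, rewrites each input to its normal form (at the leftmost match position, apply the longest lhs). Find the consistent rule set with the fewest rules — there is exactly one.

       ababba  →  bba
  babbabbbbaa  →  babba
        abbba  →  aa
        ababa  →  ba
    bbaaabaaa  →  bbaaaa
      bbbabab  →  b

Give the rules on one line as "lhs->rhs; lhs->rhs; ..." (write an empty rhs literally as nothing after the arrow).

  | ababba => bba
  | babbabbbbaa => babbabaa => babba
  | abbba => aa
  | ababa => ba

aba->; bbb->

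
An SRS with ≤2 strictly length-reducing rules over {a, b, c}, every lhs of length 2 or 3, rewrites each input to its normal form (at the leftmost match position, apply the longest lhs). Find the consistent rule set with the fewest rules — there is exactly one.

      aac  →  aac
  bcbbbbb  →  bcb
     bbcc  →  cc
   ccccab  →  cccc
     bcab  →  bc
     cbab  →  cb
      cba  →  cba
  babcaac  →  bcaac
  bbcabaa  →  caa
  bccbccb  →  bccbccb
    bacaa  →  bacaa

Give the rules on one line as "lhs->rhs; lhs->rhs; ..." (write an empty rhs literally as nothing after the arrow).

ab->; bb->

  | aac
  | bcbbbbb => bcbbb => bcb
  | bbcc => cc
  | ccccab => cccc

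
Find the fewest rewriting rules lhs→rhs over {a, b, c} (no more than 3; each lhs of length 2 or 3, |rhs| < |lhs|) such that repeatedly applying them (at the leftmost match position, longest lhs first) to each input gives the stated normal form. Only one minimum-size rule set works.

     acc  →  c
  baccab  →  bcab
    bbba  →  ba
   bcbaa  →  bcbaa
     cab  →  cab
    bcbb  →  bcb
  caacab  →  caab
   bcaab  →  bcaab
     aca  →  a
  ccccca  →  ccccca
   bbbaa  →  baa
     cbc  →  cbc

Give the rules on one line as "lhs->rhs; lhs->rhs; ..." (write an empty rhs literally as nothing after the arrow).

ac->; bb->b

  | acc => c
  | baccab => bcab
  | bbba => bba => ba
  | bcbaa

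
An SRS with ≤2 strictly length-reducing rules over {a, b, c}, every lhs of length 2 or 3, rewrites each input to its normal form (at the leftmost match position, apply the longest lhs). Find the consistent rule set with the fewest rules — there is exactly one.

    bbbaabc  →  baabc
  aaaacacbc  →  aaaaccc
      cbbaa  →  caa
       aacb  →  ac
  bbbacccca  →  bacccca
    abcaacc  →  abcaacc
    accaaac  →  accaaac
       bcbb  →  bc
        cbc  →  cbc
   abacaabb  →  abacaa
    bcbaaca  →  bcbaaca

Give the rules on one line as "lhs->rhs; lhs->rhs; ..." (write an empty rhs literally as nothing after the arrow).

acb->c; bb->

  | bbbaabc => baabc
  | aaaacacbc => aaaaccc
  | cbbaa => caa
  | aacb => ac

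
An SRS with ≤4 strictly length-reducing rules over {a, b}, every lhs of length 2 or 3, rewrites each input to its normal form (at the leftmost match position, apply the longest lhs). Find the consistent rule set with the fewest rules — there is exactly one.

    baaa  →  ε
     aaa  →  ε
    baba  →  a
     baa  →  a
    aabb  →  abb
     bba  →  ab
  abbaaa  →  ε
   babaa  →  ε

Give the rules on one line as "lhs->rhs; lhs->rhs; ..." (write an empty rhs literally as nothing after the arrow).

  | baaa => aaa => ε
  | aaa => ε
  | baba => aba => aa => a
  | baa => aa => a

aa->a; aaa->; ba->a; bba->ab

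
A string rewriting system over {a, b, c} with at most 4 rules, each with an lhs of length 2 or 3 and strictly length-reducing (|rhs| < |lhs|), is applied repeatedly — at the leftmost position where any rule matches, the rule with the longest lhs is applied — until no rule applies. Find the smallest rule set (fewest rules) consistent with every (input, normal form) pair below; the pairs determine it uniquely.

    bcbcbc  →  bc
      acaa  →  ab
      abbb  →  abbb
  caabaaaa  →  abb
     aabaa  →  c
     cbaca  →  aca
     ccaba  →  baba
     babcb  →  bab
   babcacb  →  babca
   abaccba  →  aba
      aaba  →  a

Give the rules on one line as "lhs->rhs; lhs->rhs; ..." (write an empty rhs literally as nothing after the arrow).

aa->c; cb->; cc->b; ccb->ab

  | bcbcbc => bcbc => bc
  | acaa => acc => ab
  | abbb
  | caabaaaa => ccbaaaa => abaaaa => abcaa => abcc => abb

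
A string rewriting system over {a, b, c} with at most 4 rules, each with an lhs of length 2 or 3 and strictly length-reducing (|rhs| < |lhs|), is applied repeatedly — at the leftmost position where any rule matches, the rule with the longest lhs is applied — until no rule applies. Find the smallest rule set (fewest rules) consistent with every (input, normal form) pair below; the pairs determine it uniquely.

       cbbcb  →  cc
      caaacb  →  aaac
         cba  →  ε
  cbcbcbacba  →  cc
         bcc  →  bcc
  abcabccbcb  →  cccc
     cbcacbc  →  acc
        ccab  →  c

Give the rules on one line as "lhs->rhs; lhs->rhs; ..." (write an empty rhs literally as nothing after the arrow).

  | cbbcb => cbcb => ccb => cc
  | caaacb => aaacb => aaac
  | cba => ε
  | cbcbcbacba => ccbcbacba => cccbacba => cccba => cc

ab->c; ca->a; cb->c; cba->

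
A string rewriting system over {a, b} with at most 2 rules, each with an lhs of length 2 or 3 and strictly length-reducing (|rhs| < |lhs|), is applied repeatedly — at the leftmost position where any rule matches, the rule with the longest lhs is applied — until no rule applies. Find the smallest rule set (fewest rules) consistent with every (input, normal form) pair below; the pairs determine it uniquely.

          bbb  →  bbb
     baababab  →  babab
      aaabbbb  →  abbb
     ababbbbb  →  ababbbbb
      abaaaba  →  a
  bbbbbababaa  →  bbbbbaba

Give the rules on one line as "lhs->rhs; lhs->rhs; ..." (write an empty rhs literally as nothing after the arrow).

aab->; baa->

  | bbb
  | baababab => babab
  | aaabbbb => abbb
  | ababbbbb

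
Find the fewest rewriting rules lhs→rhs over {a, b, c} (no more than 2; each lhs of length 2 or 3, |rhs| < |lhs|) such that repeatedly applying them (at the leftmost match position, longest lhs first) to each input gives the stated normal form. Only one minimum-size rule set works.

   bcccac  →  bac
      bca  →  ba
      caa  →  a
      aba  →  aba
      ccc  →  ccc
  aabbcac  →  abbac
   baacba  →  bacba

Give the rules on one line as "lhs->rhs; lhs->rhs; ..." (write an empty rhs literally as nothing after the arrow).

  | bcccac => bccac => bcac => bac
  | bca => ba
  | caa => aa => a
  | aba

aa->a; ca->a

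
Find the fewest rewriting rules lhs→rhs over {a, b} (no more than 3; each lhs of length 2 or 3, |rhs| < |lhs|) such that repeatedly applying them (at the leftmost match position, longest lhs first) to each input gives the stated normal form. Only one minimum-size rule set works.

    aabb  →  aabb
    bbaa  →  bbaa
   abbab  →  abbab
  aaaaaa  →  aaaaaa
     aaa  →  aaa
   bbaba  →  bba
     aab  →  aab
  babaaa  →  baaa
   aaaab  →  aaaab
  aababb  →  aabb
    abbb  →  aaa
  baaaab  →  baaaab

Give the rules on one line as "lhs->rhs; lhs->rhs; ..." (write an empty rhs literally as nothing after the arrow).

  | aabb
  | bbaa
  | abbab
  | aaaaaa

aba->a; bbb->aa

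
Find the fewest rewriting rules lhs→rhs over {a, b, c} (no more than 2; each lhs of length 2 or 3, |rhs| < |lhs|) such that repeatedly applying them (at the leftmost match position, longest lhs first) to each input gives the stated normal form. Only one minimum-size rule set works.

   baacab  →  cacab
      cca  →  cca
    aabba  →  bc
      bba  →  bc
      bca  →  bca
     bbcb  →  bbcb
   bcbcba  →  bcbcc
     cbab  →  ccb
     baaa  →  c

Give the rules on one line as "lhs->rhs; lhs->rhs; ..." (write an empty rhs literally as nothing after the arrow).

  | baacab => cacab
  | cca
  | aabba => bba => bc
  | bba => bc

aa->; ba->c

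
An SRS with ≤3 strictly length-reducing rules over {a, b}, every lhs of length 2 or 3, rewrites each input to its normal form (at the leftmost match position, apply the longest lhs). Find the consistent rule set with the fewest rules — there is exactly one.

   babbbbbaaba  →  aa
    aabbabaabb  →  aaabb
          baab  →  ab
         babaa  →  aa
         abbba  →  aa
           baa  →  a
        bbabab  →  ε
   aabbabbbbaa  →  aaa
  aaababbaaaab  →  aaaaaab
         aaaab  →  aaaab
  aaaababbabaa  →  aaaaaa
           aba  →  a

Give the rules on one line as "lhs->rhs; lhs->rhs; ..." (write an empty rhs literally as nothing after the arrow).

  | babbbbbaaba => bbbbaaba => abbaaba => ababa => aa
  | aabbabaabb => aabaabb => aaabb
  | baab => ab
  | babaa => aa

ba->; bab->; bbb->ab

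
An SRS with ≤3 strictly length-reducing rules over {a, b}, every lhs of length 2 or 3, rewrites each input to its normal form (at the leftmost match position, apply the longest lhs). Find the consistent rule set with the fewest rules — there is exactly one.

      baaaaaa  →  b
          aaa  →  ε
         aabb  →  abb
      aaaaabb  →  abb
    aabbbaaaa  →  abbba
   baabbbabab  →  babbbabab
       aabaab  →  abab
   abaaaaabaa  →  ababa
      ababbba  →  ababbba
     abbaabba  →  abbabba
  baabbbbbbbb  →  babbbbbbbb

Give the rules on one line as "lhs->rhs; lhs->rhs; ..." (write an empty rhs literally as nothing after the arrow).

aa->a; aaa->

  | baaaaaa => baaa => b
  | aaa => ε
  | aabb => abb
  | aaaaabb => aabb => abb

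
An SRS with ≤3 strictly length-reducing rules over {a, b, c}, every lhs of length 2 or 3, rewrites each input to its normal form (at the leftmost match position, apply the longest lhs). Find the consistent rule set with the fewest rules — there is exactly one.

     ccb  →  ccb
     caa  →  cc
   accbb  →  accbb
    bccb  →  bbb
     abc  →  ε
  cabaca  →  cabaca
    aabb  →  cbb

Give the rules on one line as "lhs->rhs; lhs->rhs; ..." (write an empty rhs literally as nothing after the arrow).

  | ccb
  | caa => cc
  | accbb
  | bccb => bbb

aa->c; abc->; bcc->bb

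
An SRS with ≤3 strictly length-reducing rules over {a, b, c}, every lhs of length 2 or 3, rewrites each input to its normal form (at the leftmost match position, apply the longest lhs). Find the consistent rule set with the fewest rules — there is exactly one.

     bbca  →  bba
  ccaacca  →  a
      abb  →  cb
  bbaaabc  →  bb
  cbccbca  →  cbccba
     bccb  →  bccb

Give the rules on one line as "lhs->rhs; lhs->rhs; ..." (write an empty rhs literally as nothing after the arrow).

  | bbca => bba
  | ccaacca => caacca => aacca => aca => a
  | abb => cb
  | bbaaabc => bbaacc => bbac => bb

ab->c; ac->; ca->a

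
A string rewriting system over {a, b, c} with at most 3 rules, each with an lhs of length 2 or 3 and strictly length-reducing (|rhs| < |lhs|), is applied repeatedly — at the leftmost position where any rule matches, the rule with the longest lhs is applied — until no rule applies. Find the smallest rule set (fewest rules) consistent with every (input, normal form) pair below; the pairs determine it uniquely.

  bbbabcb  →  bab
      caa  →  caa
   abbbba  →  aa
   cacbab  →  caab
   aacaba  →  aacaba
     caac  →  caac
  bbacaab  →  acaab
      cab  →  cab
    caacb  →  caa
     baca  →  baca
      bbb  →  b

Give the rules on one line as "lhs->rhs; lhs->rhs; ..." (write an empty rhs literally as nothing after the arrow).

bb->; cb->

  | bbbabcb => babcb => bab
  | caa
  | abbbba => abba => aa
  | cacbab => caab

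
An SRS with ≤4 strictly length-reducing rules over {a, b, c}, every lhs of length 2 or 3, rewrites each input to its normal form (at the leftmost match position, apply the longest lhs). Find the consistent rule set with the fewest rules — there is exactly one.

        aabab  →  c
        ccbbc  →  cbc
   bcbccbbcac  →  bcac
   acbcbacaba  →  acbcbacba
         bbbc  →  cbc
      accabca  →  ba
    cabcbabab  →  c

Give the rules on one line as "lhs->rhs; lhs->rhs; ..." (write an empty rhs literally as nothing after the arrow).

ab->b; bb->c; cc->b

  | aabab => abab => bab => bb => c
  | ccbbc => bbbc => cbc
  | bcbccbbcac => bcbbbbcac => bccbbcac => bbbbcac => cbbcac => cccac => bcac
  | acbcbacaba => acbcbacba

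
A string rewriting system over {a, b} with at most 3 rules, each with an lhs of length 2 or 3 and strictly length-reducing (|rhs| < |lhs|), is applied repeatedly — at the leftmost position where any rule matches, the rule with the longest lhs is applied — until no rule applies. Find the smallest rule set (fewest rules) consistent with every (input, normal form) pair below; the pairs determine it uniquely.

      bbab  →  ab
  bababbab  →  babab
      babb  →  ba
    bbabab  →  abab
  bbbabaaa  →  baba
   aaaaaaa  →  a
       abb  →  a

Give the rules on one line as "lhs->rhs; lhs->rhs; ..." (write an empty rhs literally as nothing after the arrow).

aa->a; bb->

  | bbab => ab
  | bababbab => babaab => babab
  | babb => ba
  | bbabab => abab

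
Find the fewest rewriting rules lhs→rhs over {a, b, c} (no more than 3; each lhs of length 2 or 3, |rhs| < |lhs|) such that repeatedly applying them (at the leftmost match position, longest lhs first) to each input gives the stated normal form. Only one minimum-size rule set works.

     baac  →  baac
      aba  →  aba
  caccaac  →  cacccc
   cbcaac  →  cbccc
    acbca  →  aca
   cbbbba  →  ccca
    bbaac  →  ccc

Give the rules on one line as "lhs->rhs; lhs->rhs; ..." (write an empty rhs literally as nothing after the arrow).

acb->a; bb->c; caa->cc

  | baac
  | aba
  | caccaac => cacccc
  | cbcaac => cbccc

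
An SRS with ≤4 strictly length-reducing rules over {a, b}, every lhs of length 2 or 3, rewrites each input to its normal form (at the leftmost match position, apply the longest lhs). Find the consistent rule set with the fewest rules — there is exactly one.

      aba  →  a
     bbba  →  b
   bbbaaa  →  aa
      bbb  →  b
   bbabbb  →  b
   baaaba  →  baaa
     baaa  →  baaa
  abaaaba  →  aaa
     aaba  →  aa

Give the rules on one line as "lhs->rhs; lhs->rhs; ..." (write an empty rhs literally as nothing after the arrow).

ab->b; aba->a; bb->b; bba->ab

  | aba => a
  | bbba => bba => ab => b
  | bbbaaa => bbaaa => abaa => aa
  | bbb => bb => b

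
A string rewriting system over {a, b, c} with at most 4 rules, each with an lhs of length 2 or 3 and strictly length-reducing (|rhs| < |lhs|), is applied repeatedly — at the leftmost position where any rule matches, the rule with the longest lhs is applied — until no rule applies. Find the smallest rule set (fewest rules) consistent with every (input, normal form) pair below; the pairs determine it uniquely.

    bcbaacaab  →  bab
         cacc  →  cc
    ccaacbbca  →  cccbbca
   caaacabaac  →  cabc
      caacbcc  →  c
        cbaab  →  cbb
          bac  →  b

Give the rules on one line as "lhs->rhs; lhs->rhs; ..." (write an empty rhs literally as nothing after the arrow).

aa->; ac->; cbc->a

  | bcbaacaab => bcbcaab => baaab => bab
  | cacc => cc
  | ccaacbbca => cccbbca
  | caaacabaac => cacabaac => cabaac => cabc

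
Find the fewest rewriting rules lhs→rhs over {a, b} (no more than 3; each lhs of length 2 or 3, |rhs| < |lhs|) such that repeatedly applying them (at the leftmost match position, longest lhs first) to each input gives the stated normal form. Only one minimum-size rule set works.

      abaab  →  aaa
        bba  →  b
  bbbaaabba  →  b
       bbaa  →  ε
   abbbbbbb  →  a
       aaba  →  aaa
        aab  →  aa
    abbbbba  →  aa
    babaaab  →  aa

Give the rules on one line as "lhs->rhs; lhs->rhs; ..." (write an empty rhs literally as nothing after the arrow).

  | abaab => aaab => aaa
  | bba => b
  | bbbaaabba => bbaabba => babba => bba => b
  | bbaa => ba => ε

ab->a; ba->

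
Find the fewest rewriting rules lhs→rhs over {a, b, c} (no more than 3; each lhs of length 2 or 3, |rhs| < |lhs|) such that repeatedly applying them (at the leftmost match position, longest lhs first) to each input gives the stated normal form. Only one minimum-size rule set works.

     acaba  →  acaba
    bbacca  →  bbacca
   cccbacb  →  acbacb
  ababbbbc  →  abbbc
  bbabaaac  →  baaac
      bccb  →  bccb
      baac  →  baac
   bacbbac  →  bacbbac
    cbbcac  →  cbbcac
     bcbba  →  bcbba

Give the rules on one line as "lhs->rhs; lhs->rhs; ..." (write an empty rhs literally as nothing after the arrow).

bab->; ccc->ac

  | acaba
  | bbacca
  | cccbacb => acbacb
  | ababbbbc => abbbc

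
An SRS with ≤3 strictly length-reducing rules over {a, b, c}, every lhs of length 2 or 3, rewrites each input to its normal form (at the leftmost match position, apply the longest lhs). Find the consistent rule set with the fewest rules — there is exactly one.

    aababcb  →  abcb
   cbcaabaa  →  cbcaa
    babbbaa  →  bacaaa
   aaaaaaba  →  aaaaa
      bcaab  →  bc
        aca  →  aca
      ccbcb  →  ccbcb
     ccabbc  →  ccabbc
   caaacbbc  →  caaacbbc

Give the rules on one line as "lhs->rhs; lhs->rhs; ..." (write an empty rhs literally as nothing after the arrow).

aab->; bbb->ca

  | aababcb => abcb
  | cbcaabaa => cbcaa
  | babbbaa => bacaaa
  | aaaaaaba => aaaaa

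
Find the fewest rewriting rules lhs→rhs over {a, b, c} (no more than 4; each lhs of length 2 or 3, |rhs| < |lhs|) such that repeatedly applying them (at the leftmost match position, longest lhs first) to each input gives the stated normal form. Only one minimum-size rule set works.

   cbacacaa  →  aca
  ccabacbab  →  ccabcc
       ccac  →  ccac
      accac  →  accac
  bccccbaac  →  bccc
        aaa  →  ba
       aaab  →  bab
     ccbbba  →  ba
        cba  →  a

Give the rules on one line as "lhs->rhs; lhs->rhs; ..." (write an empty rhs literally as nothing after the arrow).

  | cbacacaa => acacaa => acacb => aca
  | ccabacbab => ccabaab => ccabcc
  | ccac
  | accac

aa->b; aab->cc; cb->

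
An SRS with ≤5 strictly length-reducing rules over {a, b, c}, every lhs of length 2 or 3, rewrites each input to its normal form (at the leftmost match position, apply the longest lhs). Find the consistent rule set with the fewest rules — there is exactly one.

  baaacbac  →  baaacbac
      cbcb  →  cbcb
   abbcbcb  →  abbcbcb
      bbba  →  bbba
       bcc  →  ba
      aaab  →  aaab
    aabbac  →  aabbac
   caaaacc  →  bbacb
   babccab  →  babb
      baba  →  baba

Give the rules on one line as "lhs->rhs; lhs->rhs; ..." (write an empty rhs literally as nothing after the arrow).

acc->cb; caa->bb; cc->a; cca->

  | baaacbac
  | cbcb
  | abbcbcb
  | bbba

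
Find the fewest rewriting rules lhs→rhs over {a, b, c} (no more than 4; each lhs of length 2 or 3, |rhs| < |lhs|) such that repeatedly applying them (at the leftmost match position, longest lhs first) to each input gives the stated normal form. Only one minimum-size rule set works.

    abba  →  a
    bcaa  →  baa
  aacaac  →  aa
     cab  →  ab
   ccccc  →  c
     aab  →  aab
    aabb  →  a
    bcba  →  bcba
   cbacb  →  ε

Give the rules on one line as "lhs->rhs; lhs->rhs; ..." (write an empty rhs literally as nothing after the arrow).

ac->; bb->c; ca->a; cc->

  | abba => aca => a
  | bcaa => baa
  | aacaac => aaac => aa
  | cab => ab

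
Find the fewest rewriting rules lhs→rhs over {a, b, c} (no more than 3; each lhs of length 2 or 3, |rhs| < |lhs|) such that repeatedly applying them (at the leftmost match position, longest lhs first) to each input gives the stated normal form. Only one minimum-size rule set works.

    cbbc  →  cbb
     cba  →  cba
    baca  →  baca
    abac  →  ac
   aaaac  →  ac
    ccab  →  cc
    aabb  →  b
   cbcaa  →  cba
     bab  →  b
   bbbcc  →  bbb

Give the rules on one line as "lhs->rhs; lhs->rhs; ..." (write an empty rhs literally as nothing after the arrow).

  | cbbc => cbb
  | cba
  | baca
  | abac => ac

aa->a; ab->; bc->b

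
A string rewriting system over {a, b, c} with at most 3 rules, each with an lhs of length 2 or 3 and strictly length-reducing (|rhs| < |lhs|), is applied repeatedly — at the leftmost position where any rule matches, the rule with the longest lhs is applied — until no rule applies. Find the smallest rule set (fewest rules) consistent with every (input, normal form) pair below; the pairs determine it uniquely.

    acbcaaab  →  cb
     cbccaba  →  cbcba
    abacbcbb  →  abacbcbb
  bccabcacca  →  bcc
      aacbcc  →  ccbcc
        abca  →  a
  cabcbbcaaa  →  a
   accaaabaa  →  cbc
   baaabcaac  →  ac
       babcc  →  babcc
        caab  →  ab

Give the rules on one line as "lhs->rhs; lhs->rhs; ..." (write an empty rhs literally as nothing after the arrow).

aa->c; bca->ca; ca->

  | acbcaaab => accaaab => acaab => aab => cb
  | cbccaba => cbcba
  | abacbcbb
  | bccabcacca => bcbcacca => bccacca => bccca => bcc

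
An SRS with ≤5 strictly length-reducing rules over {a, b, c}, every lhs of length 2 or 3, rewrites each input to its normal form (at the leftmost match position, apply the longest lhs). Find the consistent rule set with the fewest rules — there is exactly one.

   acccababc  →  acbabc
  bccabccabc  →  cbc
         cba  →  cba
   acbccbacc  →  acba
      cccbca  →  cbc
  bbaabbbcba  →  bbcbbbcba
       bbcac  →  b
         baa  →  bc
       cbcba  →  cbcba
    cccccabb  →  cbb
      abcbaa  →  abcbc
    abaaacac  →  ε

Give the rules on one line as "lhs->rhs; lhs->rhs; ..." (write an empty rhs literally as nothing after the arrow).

aa->c; bcc->; ca->c; cc->

  | acccababc => acababc => acbabc
  | bccabccabc => abccabc => aabc => cbc
  | cba
  | acbccbacc => acbacc => acba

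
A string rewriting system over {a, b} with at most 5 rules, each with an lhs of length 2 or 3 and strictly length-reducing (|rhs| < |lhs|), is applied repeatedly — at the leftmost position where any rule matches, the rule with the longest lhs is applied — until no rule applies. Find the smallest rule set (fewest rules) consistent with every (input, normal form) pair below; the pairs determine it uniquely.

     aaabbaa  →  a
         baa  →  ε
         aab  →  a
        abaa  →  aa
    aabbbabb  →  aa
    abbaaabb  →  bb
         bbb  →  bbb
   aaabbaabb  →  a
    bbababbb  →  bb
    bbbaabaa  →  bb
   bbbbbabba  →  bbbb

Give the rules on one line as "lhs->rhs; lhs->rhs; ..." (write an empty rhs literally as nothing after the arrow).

  | aaabbaa => babbaa => baaa => a
  | baa => ε
  | aab => a
  | abaa => aa

aaa->ba; ab->; abb->a; baa->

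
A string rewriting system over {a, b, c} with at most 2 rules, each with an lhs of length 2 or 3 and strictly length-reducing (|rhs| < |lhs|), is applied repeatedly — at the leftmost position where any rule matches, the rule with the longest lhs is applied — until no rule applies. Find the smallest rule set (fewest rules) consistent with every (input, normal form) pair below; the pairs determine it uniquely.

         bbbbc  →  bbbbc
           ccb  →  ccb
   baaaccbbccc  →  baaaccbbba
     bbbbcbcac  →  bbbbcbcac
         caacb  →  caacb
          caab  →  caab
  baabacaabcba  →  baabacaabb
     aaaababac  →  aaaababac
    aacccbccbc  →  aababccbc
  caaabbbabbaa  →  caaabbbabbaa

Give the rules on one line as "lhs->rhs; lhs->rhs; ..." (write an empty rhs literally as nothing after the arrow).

  | bbbbc
  | ccb
  | baaaccbbccc => baaaccbbba
  | bbbbcbcac

cba->b; ccc->ba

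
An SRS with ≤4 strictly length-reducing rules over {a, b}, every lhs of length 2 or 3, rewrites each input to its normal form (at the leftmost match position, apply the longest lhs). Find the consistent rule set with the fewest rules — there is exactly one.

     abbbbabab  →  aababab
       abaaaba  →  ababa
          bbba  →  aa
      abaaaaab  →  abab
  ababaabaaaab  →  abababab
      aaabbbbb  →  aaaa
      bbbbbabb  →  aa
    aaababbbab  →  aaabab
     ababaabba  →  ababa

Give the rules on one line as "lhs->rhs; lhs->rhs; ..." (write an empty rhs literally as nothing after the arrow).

  | abbbbabab => aababab
  | abaaaba => abaaba => ababa
  | bbba => aa
  | abaaaaab => abaaaab => abaaab => abaab => abab

baa->ba; bb->; bbb->a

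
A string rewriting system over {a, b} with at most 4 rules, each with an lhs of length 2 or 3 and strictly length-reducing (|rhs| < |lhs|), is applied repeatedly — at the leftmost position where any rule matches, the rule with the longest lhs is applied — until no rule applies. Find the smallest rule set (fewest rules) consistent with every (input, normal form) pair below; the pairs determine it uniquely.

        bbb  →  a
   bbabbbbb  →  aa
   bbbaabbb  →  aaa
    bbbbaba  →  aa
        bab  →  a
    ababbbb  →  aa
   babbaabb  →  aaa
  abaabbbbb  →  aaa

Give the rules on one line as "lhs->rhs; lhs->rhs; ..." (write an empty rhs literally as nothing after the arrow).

  | bbb => ab => a
  | bbabbbbb => aabbbbb => ababbb => aabbb => abab => aab => aa
  | bbbaabbb => abaabbb => aaabbb => aabab => aaab => aaa
  | bbbbaba => abbaba => baaba => baba => bba => aa

ab->a; abb->ba; ba->b; bb->a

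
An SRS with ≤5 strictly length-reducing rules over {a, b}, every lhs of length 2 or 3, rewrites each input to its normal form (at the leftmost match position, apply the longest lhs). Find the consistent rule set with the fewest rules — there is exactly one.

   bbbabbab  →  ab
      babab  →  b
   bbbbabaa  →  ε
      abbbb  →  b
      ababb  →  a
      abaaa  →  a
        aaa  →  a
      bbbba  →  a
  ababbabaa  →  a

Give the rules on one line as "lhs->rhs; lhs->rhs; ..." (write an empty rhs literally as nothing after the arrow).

  | bbbabbab => aabbab => bbab => ab
  | babab => bab => b
  | bbbbabaa => ababaa => abaa => aa => ε
  | abbbb => aab => b

aa->; ba->; bb->; bbb->a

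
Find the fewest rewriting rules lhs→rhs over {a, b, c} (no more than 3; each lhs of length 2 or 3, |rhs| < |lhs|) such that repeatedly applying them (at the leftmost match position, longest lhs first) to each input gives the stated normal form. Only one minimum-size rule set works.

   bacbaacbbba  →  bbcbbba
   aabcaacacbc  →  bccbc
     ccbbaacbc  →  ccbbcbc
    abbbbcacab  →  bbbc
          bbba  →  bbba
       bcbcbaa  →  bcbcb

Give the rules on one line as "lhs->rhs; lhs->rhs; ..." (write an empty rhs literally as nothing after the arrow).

  | bacbaacbbba => bbaacbbba => bbcbbba
  | aabcaacacbc => bcaacacbc => bccacbc => bccbc
  | ccbbaacbc => ccbbcbc
  | abbbbcacab => bbbcacab => bbbcab => bbbc

aa->; ab->; ac->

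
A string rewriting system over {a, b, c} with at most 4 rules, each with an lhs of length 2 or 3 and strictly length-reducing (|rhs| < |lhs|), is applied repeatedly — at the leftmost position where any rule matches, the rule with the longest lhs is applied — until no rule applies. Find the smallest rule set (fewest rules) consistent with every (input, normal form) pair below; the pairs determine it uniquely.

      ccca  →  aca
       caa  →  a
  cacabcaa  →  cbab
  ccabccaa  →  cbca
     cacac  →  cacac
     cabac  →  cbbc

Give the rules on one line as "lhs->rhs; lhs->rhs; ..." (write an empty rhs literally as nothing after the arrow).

  | ccca => aca
  | caa => cc => a
  | cacabcaa => cacabcc => cacaba => cacbb => cbab
  | ccabccaa => aabccaa => cbccaa => cbaaa => cbca

aa->c; aba->bb; acb->ba; cc->a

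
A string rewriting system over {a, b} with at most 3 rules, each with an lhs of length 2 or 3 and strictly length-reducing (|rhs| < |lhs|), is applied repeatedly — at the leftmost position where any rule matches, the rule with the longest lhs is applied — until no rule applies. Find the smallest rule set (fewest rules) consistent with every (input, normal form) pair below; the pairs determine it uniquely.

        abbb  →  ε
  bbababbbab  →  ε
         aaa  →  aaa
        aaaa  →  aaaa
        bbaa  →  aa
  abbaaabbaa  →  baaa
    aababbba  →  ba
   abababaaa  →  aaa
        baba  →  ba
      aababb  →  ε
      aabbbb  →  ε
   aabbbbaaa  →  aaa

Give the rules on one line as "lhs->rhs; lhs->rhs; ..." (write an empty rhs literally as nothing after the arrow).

ab->; bb->

  | abbb => bb => ε
  | bbababbbab => ababbbab => abbbab => bbab => ab => ε
  | aaa
  | aaaa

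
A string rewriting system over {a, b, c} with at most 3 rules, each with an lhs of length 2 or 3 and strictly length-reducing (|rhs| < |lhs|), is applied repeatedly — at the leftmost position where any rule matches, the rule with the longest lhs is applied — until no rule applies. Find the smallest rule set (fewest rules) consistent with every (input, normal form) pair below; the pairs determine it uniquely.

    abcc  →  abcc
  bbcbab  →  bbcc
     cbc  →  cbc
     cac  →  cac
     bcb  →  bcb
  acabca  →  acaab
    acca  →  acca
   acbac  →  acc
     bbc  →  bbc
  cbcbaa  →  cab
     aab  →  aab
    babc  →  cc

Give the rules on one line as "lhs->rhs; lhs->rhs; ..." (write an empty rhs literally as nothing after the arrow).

ba->; bab->c; bca->ab

  | abcc
  | bbcbab => bbcc
  | cbc
  | cac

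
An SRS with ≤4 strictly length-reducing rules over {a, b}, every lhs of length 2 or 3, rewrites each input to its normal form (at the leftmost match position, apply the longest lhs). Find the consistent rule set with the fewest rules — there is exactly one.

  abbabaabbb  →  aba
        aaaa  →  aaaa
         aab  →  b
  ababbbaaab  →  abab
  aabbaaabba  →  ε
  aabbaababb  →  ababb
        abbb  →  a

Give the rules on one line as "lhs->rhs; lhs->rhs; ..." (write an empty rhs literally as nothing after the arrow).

  | abbabaabbb => abaabbb => ababbb => aba
  | aaaa
  | aab => b
  | ababbbaaab => abaaaab => abaaab => abaab => abab

aab->b; baa->ba; bba->; bbb->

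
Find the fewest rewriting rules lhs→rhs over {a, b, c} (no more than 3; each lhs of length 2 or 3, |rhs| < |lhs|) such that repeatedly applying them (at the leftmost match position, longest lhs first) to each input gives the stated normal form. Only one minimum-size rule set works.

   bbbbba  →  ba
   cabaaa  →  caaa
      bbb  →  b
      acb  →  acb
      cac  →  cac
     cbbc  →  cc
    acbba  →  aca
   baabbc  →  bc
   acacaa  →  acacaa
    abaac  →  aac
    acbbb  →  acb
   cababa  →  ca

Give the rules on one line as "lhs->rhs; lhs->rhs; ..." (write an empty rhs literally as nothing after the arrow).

ab->; bb->

  | bbbbba => bbba => ba
  | cabaaa => caaa
  | bbb => b
  | acb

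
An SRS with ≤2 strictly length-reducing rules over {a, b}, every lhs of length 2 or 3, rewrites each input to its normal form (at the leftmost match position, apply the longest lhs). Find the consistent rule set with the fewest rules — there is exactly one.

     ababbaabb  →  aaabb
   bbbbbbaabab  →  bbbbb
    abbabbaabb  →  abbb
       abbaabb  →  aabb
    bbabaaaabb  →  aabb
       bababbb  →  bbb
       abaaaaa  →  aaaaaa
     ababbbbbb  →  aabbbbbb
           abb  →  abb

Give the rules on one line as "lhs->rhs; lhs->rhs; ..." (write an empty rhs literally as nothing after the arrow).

aba->aa; ba->

  | ababbaabb => aabbaabb => aababb => aaabb
  | bbbbbbaabab => bbbbbabab => bbbbbab => bbbbb
  | abbabbaabb => abbbaabb => abbabb => abbb
  | abbaabb => ababb => aabb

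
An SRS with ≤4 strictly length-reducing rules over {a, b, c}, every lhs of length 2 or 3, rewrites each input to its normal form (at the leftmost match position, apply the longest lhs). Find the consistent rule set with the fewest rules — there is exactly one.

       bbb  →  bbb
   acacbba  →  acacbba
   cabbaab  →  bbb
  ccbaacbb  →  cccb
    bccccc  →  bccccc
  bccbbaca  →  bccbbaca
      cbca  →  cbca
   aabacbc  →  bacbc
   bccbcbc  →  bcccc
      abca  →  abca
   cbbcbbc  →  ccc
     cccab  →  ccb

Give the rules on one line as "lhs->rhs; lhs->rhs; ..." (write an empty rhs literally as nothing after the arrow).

  | bbb
  | acacbba
  | cabbaab => bbaab => bbb
  | ccbaacbb => ccbcbb => cccb

aa->; bcb->c; cab->b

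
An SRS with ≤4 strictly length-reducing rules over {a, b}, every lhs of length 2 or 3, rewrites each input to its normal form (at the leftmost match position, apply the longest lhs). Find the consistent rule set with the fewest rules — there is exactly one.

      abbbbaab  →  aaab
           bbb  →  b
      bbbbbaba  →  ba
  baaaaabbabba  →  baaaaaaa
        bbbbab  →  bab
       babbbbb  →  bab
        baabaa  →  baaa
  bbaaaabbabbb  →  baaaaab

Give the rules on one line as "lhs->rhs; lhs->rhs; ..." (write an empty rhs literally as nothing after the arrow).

aba->a; abb->a; bb->b

  | abbbbaab => abbaab => aaab
  | bbb => bb => b
  | bbbbbaba => bbbbaba => bbbaba => bbaba => baba => ba
  | baaaaabbabba => baaaaaabba => baaaaaaa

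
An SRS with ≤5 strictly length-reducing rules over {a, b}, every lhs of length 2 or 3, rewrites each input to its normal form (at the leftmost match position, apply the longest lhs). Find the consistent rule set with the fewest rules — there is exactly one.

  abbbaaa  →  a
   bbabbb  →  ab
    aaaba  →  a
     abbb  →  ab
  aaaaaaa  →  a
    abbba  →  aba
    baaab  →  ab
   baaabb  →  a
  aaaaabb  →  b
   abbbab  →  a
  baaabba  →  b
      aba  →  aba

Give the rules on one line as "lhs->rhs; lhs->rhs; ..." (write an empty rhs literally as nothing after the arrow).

aa->a; aaa->b; bab->; bb->a

  | abbbaaa => aabaaa => abaaa => abb => aa => a
  | bbabbb => aabbb => abbb => aab => ab
  | aaaba => bba => aa => a
  | abbb => aab => ab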